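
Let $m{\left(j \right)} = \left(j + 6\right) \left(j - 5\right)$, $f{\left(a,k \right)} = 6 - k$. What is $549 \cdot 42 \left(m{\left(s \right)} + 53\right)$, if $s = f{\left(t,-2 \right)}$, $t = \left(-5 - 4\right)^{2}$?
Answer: $2190510$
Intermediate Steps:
$t = 81$ ($t = \left(-9\right)^{2} = 81$)
$s = 8$ ($s = 6 - -2 = 6 + 2 = 8$)
$m{\left(j \right)} = \left(-5 + j\right) \left(6 + j\right)$ ($m{\left(j \right)} = \left(6 + j\right) \left(-5 + j\right) = \left(-5 + j\right) \left(6 + j\right)$)
$549 \cdot 42 \left(m{\left(s \right)} + 53\right) = 549 \cdot 42 \left(\left(-30 + 8 + 8^{2}\right) + 53\right) = 549 \cdot 42 \left(\left(-30 + 8 + 64\right) + 53\right) = 549 \cdot 42 \left(42 + 53\right) = 549 \cdot 42 \cdot 95 = 549 \cdot 3990 = 2190510$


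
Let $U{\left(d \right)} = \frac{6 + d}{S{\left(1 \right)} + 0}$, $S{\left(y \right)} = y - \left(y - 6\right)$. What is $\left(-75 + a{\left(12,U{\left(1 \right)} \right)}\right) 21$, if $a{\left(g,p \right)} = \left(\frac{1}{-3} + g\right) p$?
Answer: $- \frac{7735}{6} \approx -1289.2$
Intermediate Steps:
$S{\left(y \right)} = 6$ ($S{\left(y \right)} = y - \left(y - 6\right) = y - \left(-6 + y\right) = 6$)
$U{\left(d \right)} = 1 + \frac{d}{6}$ ($U{\left(d \right)} = \frac{6 + d}{6 + 0} = \frac{6 + d}{6} = \left(6 + d\right) \frac{1}{6} = 1 + \frac{d}{6}$)
$a{\left(g,p \right)} = p \left(- \frac{1}{3} + g\right)$ ($a{\left(g,p \right)} = \left(- \frac{1}{3} + g\right) p = p \left(- \frac{1}{3} + g\right)$)
$\left(-75 + a{\left(12,U{\left(1 \right)} \right)}\right) 21 = \left(-75 + \left(1 + \frac{1}{6} \cdot 1\right) \left(- \frac{1}{3} + 12\right)\right) 21 = \left(-75 + \left(1 + \frac{1}{6}\right) \frac{35}{3}\right) 21 = \left(-75 + \frac{7}{6} \cdot \frac{35}{3}\right) 21 = \left(-75 + \frac{245}{18}\right) 21 = \left(- \frac{1105}{18}\right) 21 = - \frac{7735}{6}$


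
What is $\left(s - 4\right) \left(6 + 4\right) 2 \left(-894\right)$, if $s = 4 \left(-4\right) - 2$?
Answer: $393360$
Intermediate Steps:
$s = -18$ ($s = -16 - 2 = -18$)
$\left(s - 4\right) \left(6 + 4\right) 2 \left(-894\right) = \left(-18 - 4\right) \left(6 + 4\right) 2 \left(-894\right) = - 22 \cdot 10 \cdot 2 \left(-894\right) = \left(-22\right) 20 \left(-894\right) = \left(-440\right) \left(-894\right) = 393360$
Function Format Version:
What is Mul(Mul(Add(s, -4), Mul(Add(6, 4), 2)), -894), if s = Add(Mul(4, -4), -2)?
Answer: 393360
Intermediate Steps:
s = -18 (s = Add(-16, -2) = -18)
Mul(Mul(Add(s, -4), Mul(Add(6, 4), 2)), -894) = Mul(Mul(Add(-18, -4), Mul(Add(6, 4), 2)), -894) = Mul(Mul(-22, Mul(10, 2)), -894) = Mul(Mul(-22, 20), -894) = Mul(-440, -894) = 393360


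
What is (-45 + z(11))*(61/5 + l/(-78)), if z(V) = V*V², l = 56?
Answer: 2879354/195 ≈ 14766.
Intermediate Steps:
z(V) = V³
(-45 + z(11))*(61/5 + l/(-78)) = (-45 + 11³)*(61/5 + 56/(-78)) = (-45 + 1331)*(61*(⅕) + 56*(-1/78)) = 1286*(61/5 - 28/39) = 1286*(2239/195) = 2879354/195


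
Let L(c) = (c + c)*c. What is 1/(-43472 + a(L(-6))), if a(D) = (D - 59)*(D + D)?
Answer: -1/41600 ≈ -2.4038e-5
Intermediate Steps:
L(c) = 2*c² (L(c) = (2*c)*c = 2*c²)
a(D) = 2*D*(-59 + D) (a(D) = (-59 + D)*(2*D) = 2*D*(-59 + D))
1/(-43472 + a(L(-6))) = 1/(-43472 + 2*(2*(-6)²)*(-59 + 2*(-6)²)) = 1/(-43472 + 2*(2*36)*(-59 + 2*36)) = 1/(-43472 + 2*72*(-59 + 72)) = 1/(-43472 + 2*72*13) = 1/(-43472 + 1872) = 1/(-41600) = -1/41600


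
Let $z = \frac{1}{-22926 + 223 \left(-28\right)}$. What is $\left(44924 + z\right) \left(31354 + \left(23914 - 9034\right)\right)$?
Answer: $\frac{30293281487243}{14585} \approx 2.077 \cdot 10^{9}$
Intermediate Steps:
$z = - \frac{1}{29170}$ ($z = \frac{1}{-22926 - 6244} = \frac{1}{-29170} = - \frac{1}{29170} \approx -3.4282 \cdot 10^{-5}$)
$\left(44924 + z\right) \left(31354 + \left(23914 - 9034\right)\right) = \left(44924 - \frac{1}{29170}\right) \left(31354 + \left(23914 - 9034\right)\right) = \frac{1310433079 \left(31354 + 14880\right)}{29170} = \frac{1310433079}{29170} \cdot 46234 = \frac{30293281487243}{14585}$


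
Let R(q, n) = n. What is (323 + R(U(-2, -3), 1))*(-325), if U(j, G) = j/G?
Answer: -105300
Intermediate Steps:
(323 + R(U(-2, -3), 1))*(-325) = (323 + 1)*(-325) = 324*(-325) = -105300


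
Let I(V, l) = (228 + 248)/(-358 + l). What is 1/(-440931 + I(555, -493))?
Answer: -851/375232757 ≈ -2.2679e-6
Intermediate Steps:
I(V, l) = 476/(-358 + l)
1/(-440931 + I(555, -493)) = 1/(-440931 + 476/(-358 - 493)) = 1/(-440931 + 476/(-851)) = 1/(-440931 + 476*(-1/851)) = 1/(-440931 - 476/851) = 1/(-375232757/851) = -851/375232757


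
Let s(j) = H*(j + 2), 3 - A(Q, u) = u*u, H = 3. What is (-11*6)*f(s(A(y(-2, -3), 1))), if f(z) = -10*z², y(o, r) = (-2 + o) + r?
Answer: 95040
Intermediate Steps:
y(o, r) = -2 + o + r
A(Q, u) = 3 - u² (A(Q, u) = 3 - u*u = 3 - u²)
s(j) = 6 + 3*j (s(j) = 3*(j + 2) = 3*(2 + j) = 6 + 3*j)
(-11*6)*f(s(A(y(-2, -3), 1))) = (-11*6)*(-10*(6 + 3*(3 - 1*1²))²) = -(-660)*(6 + 3*(3 - 1*1))² = -(-660)*(6 + 3*(3 - 1))² = -(-660)*(6 + 3*2)² = -(-660)*(6 + 6)² = -(-660)*12² = -(-660)*144 = -66*(-1440) = 95040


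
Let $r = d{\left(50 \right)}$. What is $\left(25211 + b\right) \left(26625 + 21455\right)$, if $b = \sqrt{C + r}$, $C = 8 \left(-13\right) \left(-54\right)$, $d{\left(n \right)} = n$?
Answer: $1212144880 + 48080 \sqrt{5666} \approx 1.2158 \cdot 10^{9}$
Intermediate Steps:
$C = 5616$ ($C = \left(-104\right) \left(-54\right) = 5616$)
$r = 50$
$b = \sqrt{5666}$ ($b = \sqrt{5616 + 50} = \sqrt{5666} \approx 75.273$)
$\left(25211 + b\right) \left(26625 + 21455\right) = \left(25211 + \sqrt{5666}\right) \left(26625 + 21455\right) = \left(25211 + \sqrt{5666}\right) 48080 = 1212144880 + 48080 \sqrt{5666}$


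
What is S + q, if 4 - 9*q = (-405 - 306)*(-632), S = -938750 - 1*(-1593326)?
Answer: 5441836/9 ≈ 6.0465e+5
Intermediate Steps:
S = 654576 (S = -938750 + 1593326 = 654576)
q = -449348/9 (q = 4/9 - (-405 - 306)*(-632)/9 = 4/9 - (-79)*(-632) = 4/9 - ⅑*449352 = 4/9 - 49928 = -449348/9 ≈ -49928.)
S + q = 654576 - 449348/9 = 5441836/9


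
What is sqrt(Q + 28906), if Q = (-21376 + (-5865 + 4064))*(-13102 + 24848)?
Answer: 2*I*sqrt(68052034) ≈ 16499.0*I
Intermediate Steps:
Q = -272237042 (Q = (-21376 - 1801)*11746 = -23177*11746 = -272237042)
sqrt(Q + 28906) = sqrt(-272237042 + 28906) = sqrt(-272208136) = 2*I*sqrt(68052034)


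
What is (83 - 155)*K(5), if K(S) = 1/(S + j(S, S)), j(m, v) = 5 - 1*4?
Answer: -12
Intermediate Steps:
j(m, v) = 1 (j(m, v) = 5 - 4 = 1)
K(S) = 1/(1 + S) (K(S) = 1/(S + 1) = 1/(1 + S))
(83 - 155)*K(5) = (83 - 155)/(1 + 5) = -72/6 = -72*1/6 = -12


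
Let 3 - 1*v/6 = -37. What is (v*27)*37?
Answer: 239760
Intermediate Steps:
v = 240 (v = 18 - 6*(-37) = 18 + 222 = 240)
(v*27)*37 = (240*27)*37 = 6480*37 = 239760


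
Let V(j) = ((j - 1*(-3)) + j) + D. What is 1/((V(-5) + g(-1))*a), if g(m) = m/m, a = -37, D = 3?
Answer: 1/111 ≈ 0.0090090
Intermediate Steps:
V(j) = 6 + 2*j (V(j) = ((j - 1*(-3)) + j) + 3 = ((j + 3) + j) + 3 = ((3 + j) + j) + 3 = (3 + 2*j) + 3 = 6 + 2*j)
g(m) = 1
1/((V(-5) + g(-1))*a) = 1/(((6 + 2*(-5)) + 1)*(-37)) = 1/(((6 - 10) + 1)*(-37)) = 1/((-4 + 1)*(-37)) = 1/(-3*(-37)) = 1/111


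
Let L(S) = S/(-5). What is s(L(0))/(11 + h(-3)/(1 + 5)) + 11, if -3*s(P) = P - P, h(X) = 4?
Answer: 11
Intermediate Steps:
L(S) = -S/5 (L(S) = S*(-⅕) = -S/5)
s(P) = 0 (s(P) = -(P - P)/3 = -⅓*0 = 0)
s(L(0))/(11 + h(-3)/(1 + 5)) + 11 = 0/(11 + 4/(1 + 5)) + 11 = 0/(11 + 4/6) + 11 = 0/(11 + 4*(⅙)) + 11 = 0/(11 + ⅔) + 11 = 0/(35/3) + 11 = 0*(3/35) + 11 = 0 + 11 = 11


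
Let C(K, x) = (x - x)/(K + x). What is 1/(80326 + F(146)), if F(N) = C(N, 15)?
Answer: 1/80326 ≈ 1.2449e-5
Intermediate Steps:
C(K, x) = 0 (C(K, x) = 0/(K + x) = 0)
F(N) = 0
1/(80326 + F(146)) = 1/(80326 + 0) = 1/80326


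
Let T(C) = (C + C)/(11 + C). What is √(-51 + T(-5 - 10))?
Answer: I*√174/2 ≈ 6.5955*I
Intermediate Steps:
T(C) = 2*C/(11 + C) (T(C) = (2*C)/(11 + C) = 2*C/(11 + C))
√(-51 + T(-5 - 10)) = √(-51 + 2*(-5 - 10)/(11 + (-5 - 10))) = √(-51 + 2*(-15)/(11 - 15)) = √(-51 + 2*(-15)/(-4)) = √(-51 + 2*(-15)*(-¼)) = √(-51 + 15/2) = √(-87/2) = I*√174/2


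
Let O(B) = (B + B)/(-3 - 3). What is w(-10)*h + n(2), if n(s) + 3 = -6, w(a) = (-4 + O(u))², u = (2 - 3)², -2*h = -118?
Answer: 9890/9 ≈ 1098.9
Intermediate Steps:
h = 59 (h = -½*(-118) = 59)
u = 1 (u = (-1)² = 1)
O(B) = -B/3 (O(B) = (2*B)/(-6) = (2*B)*(-⅙) = -B/3)
w(a) = 169/9 (w(a) = (-4 - ⅓*1)² = (-4 - ⅓)² = (-13/3)² = 169/9)
n(s) = -9 (n(s) = -3 - 6 = -9)
w(-10)*h + n(2) = (169/9)*59 - 9 = 9971/9 - 9 = 9890/9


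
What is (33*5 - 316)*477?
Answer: -72027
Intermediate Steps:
(33*5 - 316)*477 = (165 - 316)*477 = -151*477 = -72027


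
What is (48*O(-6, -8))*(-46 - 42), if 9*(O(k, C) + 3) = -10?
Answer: 52096/3 ≈ 17365.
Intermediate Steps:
O(k, C) = -37/9 (O(k, C) = -3 + (⅑)*(-10) = -3 - 10/9 = -37/9)
(48*O(-6, -8))*(-46 - 42) = (48*(-37/9))*(-46 - 42) = -592/3*(-88) = 52096/3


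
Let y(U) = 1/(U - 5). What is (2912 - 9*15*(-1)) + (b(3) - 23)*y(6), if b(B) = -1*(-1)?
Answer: 3025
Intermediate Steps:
b(B) = 1
y(U) = 1/(-5 + U)
(2912 - 9*15*(-1)) + (b(3) - 23)*y(6) = (2912 - 9*15*(-1)) + (1 - 23)/(-5 + 6) = (2912 - 135*(-1)) - 22/1 = (2912 + 135) - 22*1 = 3047 - 22 = 3025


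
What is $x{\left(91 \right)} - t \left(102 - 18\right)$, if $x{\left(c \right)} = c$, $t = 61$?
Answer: $-5033$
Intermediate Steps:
$x{\left(91 \right)} - t \left(102 - 18\right) = 91 - 61 \left(102 - 18\right) = 91 - 61 \cdot 84 = 91 - 5124 = -5033$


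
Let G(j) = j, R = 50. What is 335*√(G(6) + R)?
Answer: 670*√14 ≈ 2506.9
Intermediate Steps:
335*√(G(6) + R) = 335*√(6 + 50) = 335*√56 = 335*(2*√14) = 670*√14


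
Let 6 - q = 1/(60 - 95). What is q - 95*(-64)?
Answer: 213011/35 ≈ 6086.0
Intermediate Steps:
q = 211/35 (q = 6 - 1/(60 - 95) = 6 - 1/(-35) = 6 - 1*(-1/35) = 6 + 1/35 = 211/35 ≈ 6.0286)
q - 95*(-64) = 211/35 - 95*(-64) = 211/35 + 6080 = 213011/35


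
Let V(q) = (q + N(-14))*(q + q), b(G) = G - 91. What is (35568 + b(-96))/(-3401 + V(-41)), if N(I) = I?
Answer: 35381/1109 ≈ 31.904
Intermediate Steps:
b(G) = -91 + G
V(q) = 2*q*(-14 + q) (V(q) = (q - 14)*(q + q) = (-14 + q)*(2*q) = 2*q*(-14 + q))
(35568 + b(-96))/(-3401 + V(-41)) = (35568 + (-91 - 96))/(-3401 + 2*(-41)*(-14 - 41)) = (35568 - 187)/(-3401 + 2*(-41)*(-55)) = 35381/(-3401 + 4510) = 35381/1109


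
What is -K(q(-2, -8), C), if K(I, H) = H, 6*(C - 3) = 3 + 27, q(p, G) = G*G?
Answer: -8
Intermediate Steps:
q(p, G) = G²
C = 8 (C = 3 + (3 + 27)/6 = 3 + (⅙)*30 = 3 + 5 = 8)
-K(q(-2, -8), C) = -1*8 = -8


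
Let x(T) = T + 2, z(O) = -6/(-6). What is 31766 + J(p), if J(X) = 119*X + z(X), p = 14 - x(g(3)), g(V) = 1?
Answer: 33076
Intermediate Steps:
z(O) = 1 (z(O) = -6*(-⅙) = 1)
x(T) = 2 + T
p = 11 (p = 14 - (2 + 1) = 14 - 1*3 = 14 - 3 = 11)
J(X) = 1 + 119*X (J(X) = 119*X + 1 = 1 + 119*X)
31766 + J(p) = 31766 + (1 + 119*11) = 31766 + (1 + 1309) = 31766 + 1310 = 33076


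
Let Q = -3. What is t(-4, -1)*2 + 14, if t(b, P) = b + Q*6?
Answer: -30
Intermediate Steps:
t(b, P) = -18 + b (t(b, P) = b - 3*6 = b - 18 = -18 + b)
t(-4, -1)*2 + 14 = (-18 - 4)*2 + 14 = -22*2 + 14 = -44 + 14 = -30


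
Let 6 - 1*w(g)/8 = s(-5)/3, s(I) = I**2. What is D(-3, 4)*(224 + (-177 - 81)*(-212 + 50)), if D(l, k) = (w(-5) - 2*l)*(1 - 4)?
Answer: 1596760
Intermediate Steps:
w(g) = -56/3 (w(g) = 48 - 8*(-5)**2/3 = 48 - 200/3 = -56/3)
D(l, k) = 56 + 6*l (D(l, k) = (-56/3 - 2*l)*(1 - 4) = (-56/3 - 2*l)*(-3) = 56 + 6*l)
D(-3, 4)*(224 + (-177 - 81)*(-212 + 50)) = (56 + 6*(-3))*(224 + (-177 - 81)*(-212 + 50)) = (56 - 18)*(224 - 258*(-162)) = 38*(224 + 41796) = 38*42020 = 1596760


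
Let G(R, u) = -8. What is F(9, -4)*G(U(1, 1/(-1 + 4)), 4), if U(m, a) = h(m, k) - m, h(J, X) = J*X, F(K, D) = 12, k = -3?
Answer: -96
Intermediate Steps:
U(m, a) = -4*m (U(m, a) = m*(-3) - m = -3*m - m = -4*m)
F(9, -4)*G(U(1, 1/(-1 + 4)), 4) = 12*(-8) = -96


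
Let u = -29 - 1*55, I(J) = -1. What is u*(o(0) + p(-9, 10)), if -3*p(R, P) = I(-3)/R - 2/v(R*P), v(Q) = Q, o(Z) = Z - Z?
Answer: 56/15 ≈ 3.7333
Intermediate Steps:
o(Z) = 0
u = -84 (u = -29 - 55 = -84)
p(R, P) = 1/(3*R) + 2/(3*P*R) (p(R, P) = -(-1/R - 2*1/(P*R))/3 = -(-1/R - 2/(P*R))/3 = 1/(3*R) + 2/(3*P*R))
u*(o(0) + p(-9, 10)) = -84*(0 + (⅓)*(2 + 10)/(10*(-9))) = -84*(0 + (⅓)*(⅒)*(-⅑)*12) = -84*(0 - 2/45) = -84*(-2/45) = 56/15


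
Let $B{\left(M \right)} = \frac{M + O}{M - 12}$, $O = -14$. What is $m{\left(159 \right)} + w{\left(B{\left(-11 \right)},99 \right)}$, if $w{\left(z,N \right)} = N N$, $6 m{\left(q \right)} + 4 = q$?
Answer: $\frac{58961}{6} \approx 9826.8$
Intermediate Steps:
$m{\left(q \right)} = - \frac{2}{3} + \frac{q}{6}$
$B{\left(M \right)} = \frac{-14 + M}{-12 + M}$ ($B{\left(M \right)} = \frac{M - 14}{M - 12} = \frac{-14 + M}{-12 + M}$)
$w{\left(z,N \right)} = N^{2}$
$m{\left(159 \right)} + w{\left(B{\left(-11 \right)},99 \right)} = \left(- \frac{2}{3} + \frac{1}{6} \cdot 159\right) + 99^{2} = \left(- \frac{2}{3} + \frac{53}{2}\right) + 9801 = \frac{155}{6} + 9801 = \frac{58961}{6}$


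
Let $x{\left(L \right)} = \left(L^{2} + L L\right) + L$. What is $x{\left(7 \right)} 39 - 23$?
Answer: $4072$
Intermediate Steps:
$x{\left(L \right)} = L + 2 L^{2}$ ($x{\left(L \right)} = \left(L^{2} + L^{2}\right) + L = 2 L^{2} + L = L + 2 L^{2}$)
$x{\left(7 \right)} 39 - 23 = 7 \left(1 + 2 \cdot 7\right) 39 - 23 = 7 \left(1 + 14\right) 39 - 23 = 7 \cdot 15 \cdot 39 - 23 = 105 \cdot 39 - 23 = 4095 - 23 = 4072$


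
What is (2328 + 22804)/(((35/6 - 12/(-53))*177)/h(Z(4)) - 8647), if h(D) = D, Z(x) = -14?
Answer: -37295888/12945841 ≈ -2.8809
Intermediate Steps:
(2328 + 22804)/(((35/6 - 12/(-53))*177)/h(Z(4)) - 8647) = (2328 + 22804)/(((35/6 - 12/(-53))*177)/(-14) - 8647) = 25132/(((35*(1/6) - 12*(-1/53))*177)*(-1/14) - 8647) = 25132/(((35/6 + 12/53)*177)*(-1/14) - 8647) = 25132/(((1927/318)*177)*(-1/14) - 8647) = 25132/((113693/106)*(-1/14) - 8647) = 25132/(-113693/1484 - 8647) = 25132/(-12945841/1484) = 25132*(-1484/12945841) = -37295888/12945841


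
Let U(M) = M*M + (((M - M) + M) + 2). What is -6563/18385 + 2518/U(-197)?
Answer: -103565126/354959195 ≈ -0.29177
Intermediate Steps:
U(M) = 2 + M + M² (U(M) = M² + ((0 + M) + 2) = M² + (M + 2) = M² + (2 + M) = 2 + M + M²)
-6563/18385 + 2518/U(-197) = -6563/18385 + 2518/(2 - 197 + (-197)²) = -6563*1/18385 + 2518/(2 - 197 + 38809) = -6563/18385 + 2518/38614 = -6563/18385 + 2518*(1/38614) = -6563/18385 + 1259/19307 = -103565126/354959195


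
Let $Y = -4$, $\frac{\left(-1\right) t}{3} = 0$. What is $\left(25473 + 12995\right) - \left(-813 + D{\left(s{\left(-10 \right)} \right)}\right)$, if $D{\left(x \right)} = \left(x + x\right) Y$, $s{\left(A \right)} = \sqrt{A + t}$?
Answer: $39281 + 8 i \sqrt{10} \approx 39281.0 + 25.298 i$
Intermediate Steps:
$t = 0$ ($t = \left(-3\right) 0 = 0$)
$s{\left(A \right)} = \sqrt{A}$ ($s{\left(A \right)} = \sqrt{A + 0} = \sqrt{A}$)
$D{\left(x \right)} = - 8 x$ ($D{\left(x \right)} = \left(x + x\right) \left(-4\right) = 2 x \left(-4\right) = - 8 x$)
$\left(25473 + 12995\right) - \left(-813 + D{\left(s{\left(-10 \right)} \right)}\right) = \left(25473 + 12995\right) + \left(813 - - 8 \sqrt{-10}\right) = 38468 + \left(813 - - 8 i \sqrt{10}\right) = 38468 + \left(813 + 8 i \sqrt{10}\right) = 39281 + 8 i \sqrt{10}$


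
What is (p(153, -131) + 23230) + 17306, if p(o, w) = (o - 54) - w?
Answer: 40766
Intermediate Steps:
p(o, w) = -54 + o - w (p(o, w) = (-54 + o) - w = -54 + o - w)
(p(153, -131) + 23230) + 17306 = ((-54 + 153 - 1*(-131)) + 23230) + 17306 = ((-54 + 153 + 131) + 23230) + 17306 = (230 + 23230) + 17306 = 23460 + 17306 = 40766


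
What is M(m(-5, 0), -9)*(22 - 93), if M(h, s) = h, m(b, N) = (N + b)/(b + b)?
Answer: -71/2 ≈ -35.500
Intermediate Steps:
m(b, N) = (N + b)/(2*b) (m(b, N) = (N + b)/((2*b)) = (N + b)*(1/(2*b)) = (N + b)/(2*b))
M(m(-5, 0), -9)*(22 - 93) = ((½)*(0 - 5)/(-5))*(22 - 93) = ((½)*(-⅕)*(-5))*(-71) = (½)*(-71) = -71/2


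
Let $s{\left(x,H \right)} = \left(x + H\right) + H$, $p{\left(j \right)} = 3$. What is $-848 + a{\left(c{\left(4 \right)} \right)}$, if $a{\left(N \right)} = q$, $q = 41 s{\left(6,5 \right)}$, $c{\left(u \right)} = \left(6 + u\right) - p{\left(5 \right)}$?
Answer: $-192$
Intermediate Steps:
$s{\left(x,H \right)} = x + 2 H$ ($s{\left(x,H \right)} = \left(H + x\right) + H = x + 2 H$)
$c{\left(u \right)} = 3 + u$ ($c{\left(u \right)} = \left(6 + u\right) - 3 = 3 + u$)
$q = 656$ ($q = 41 \left(6 + 2 \cdot 5\right) = 41 \left(6 + 10\right) = 41 \cdot 16 = 656$)
$a{\left(N \right)} = 656$
$-848 + a{\left(c{\left(4 \right)} \right)} = -848 + 656 = -192$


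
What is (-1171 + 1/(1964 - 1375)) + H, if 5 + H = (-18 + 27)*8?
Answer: -650255/589 ≈ -1104.0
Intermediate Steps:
H = 67 (H = -5 + (-18 + 27)*8 = -5 + 9*8 = -5 + 72 = 67)
(-1171 + 1/(1964 - 1375)) + H = (-1171 + 1/(1964 - 1375)) + 67 = (-1171 + 1/589) + 67 = -689718/589 + 67 = -650255/589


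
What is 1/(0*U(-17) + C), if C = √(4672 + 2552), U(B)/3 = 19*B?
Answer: √1806/3612 ≈ 0.011766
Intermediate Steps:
U(B) = 57*B (U(B) = 3*(19*B) = 57*B)
C = 2*√1806 (C = √7224 = 2*√1806 ≈ 84.994)
1/(0*U(-17) + C) = 1/(0*(57*(-17)) + 2*√1806) = 1/(0*(-969) + 2*√1806) = 1/(0 + 2*√1806) = 1/(2*√1806) = √1806/3612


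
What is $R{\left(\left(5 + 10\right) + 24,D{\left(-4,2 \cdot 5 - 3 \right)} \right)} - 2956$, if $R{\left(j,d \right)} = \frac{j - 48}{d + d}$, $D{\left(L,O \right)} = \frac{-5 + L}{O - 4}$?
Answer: $- \frac{5909}{2} \approx -2954.5$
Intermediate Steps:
$D{\left(L,O \right)} = \frac{-5 + L}{-4 + O}$
$R{\left(j,d \right)} = \frac{-48 + j}{2 d}$
$R{\left(\left(5 + 10\right) + 24,D{\left(-4,2 \cdot 5 - 3 \right)} \right)} - 2956 = \frac{-48 + \left(\left(5 + 10\right) + 24\right)}{2 \frac{-5 - 4}{-4 + \left(2 \cdot 5 - 3\right)}} - 2956 = \frac{-48 + \left(15 + 24\right)}{2 \frac{1}{-4 + \left(10 - 3\right)} \left(-9\right)} - 2956 = \frac{-48 + 39}{2 \frac{1}{-4 + 7} \left(-9\right)} - 2956 = \frac{1}{2} \frac{1}{\frac{1}{3} \left(-9\right)} \left(-9\right) - 2956 = \frac{1}{2} \frac{1}{-3} \left(-9\right) - 2956 = \frac{1}{2} \left(- \frac{1}{3}\right) \left(-9\right) - 2956 = \frac{3}{2} - 2956 = - \frac{5909}{2}$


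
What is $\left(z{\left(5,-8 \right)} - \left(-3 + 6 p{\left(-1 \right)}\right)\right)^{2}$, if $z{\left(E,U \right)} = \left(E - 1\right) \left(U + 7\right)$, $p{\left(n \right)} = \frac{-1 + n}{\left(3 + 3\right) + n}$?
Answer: $\frac{49}{25} \approx 1.96$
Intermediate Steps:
$p{\left(n \right)} = \frac{-1 + n}{6 + n}$
$z{\left(E,U \right)} = \left(-1 + E\right) \left(7 + U\right)$
$\left(z{\left(5,-8 \right)} - \left(-3 + 6 p{\left(-1 \right)}\right)\right)^{2} = \left(\left(-7 - -8 + 7 \cdot 5 + 5 \left(-8\right)\right) + \left(- 6 \frac{-1 - 1}{6 - 1} + 3\right)\right)^{2} = \left(\left(-7 + 8 + 35 - 40\right) + \left(- 6 \cdot \frac{1}{5} \left(-2\right) + 3\right)\right)^{2} = \left(-4 + \left(- 6 \cdot \frac{1}{5} \left(-2\right) + 3\right)\right)^{2} = \left(-4 + \left(\left(-6\right) \left(- \frac{2}{5}\right) + 3\right)\right)^{2} = \left(-4 + \left(\frac{12}{5} + 3\right)\right)^{2} = \left(-4 + \frac{27}{5}\right)^{2} = \left(\frac{7}{5}\right)^{2} = \frac{49}{25}$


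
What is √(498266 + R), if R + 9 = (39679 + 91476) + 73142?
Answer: √702554 ≈ 838.18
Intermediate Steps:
R = 204288 (R = -9 + ((39679 + 91476) + 73142) = -9 + (131155 + 73142) = -9 + 204297 = 204288)
√(498266 + R) = √(498266 + 204288) = √702554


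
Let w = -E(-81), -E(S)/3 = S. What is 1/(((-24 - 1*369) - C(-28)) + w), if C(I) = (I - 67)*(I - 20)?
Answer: -1/5196 ≈ -0.00019246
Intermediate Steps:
E(S) = -3*S
C(I) = (-67 + I)*(-20 + I)
w = -243 (w = -(-3)*(-81) = -1*243 = -243)
1/(((-24 - 1*369) - C(-28)) + w) = 1/(((-24 - 1*369) - (1340 + (-28)² - 87*(-28))) - 243) = 1/(((-24 - 369) - (1340 + 784 + 2436)) - 243) = 1/((-393 - 1*4560) - 243) = 1/((-393 - 4560) - 243) = 1/(-4953 - 243) = 1/(-5196) = -1/5196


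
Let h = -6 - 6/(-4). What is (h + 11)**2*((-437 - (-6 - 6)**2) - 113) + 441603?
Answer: 824563/2 ≈ 4.1228e+5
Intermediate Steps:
h = -9/2 (h = -6 - 6*(-1)/4 = -6 - 1*(-3/2) = -6 + 3/2 = -9/2 ≈ -4.5000)
(h + 11)**2*((-437 - (-6 - 6)**2) - 113) + 441603 = (-9/2 + 11)**2*((-437 - (-6 - 6)**2) - 113) + 441603 = (13/2)**2*((-437 - 1*(-12)**2) - 113) + 441603 = 169*((-437 - 1*144) - 113)/4 + 441603 = 169*((-437 - 144) - 113)/4 + 441603 = 169*(-581 - 113)/4 + 441603 = (169/4)*(-694) + 441603 = -58643/2 + 441603 = 824563/2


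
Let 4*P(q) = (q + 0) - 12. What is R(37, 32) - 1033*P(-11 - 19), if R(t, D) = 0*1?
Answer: 21693/2 ≈ 10847.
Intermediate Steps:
P(q) = -3 + q/4 (P(q) = ((q + 0) - 12)/4 = (q - 12)/4 = (-12 + q)/4 = -3 + q/4)
R(t, D) = 0
R(37, 32) - 1033*P(-11 - 19) = 0 - 1033*(-3 + (-11 - 19)/4) = 0 - 1033*(-3 + (¼)*(-30)) = 0 - 1033*(-3 - 15/2) = 0 - 1033*(-21/2) = 0 + 21693/2 = 21693/2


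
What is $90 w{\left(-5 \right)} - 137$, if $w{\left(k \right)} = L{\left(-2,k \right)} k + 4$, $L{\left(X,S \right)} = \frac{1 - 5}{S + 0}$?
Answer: $-137$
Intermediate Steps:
$L{\left(X,S \right)} = - \frac{4}{S}$
$w{\left(k \right)} = 0$ ($w{\left(k \right)} = - \frac{4}{k} k + 4 = -4 + 4 = 0$)
$90 w{\left(-5 \right)} - 137 = 90 \cdot 0 - 137 = 0 - 137 = -137$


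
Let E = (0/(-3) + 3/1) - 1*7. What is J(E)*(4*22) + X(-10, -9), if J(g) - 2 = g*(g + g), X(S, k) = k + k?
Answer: 2974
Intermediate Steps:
X(S, k) = 2*k
E = -4 (E = (0*(-⅓) + 3*1) - 7 = (0 + 3) - 7 = 3 - 7 = -4)
J(g) = 2 + 2*g² (J(g) = 2 + g*(g + g) = 2 + g*(2*g) = 2 + 2*g²)
J(E)*(4*22) + X(-10, -9) = (2 + 2*(-4)²)*(4*22) + 2*(-9) = (2 + 2*16)*88 - 18 = (2 + 32)*88 - 18 = 34*88 - 18 = 2992 - 18 = 2974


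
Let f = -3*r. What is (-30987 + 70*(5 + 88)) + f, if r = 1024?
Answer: -27549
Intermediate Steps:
f = -3072 (f = -3*1024 = -3072)
(-30987 + 70*(5 + 88)) + f = (-30987 + 70*(5 + 88)) - 3072 = (-30987 + 70*93) - 3072 = (-30987 + 6510) - 3072 = -24477 - 3072 = -27549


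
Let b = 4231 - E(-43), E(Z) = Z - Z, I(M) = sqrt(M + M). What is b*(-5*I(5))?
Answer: -21155*sqrt(10) ≈ -66898.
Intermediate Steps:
I(M) = sqrt(2)*sqrt(M) (I(M) = sqrt(2*M) = sqrt(2)*sqrt(M))
E(Z) = 0
b = 4231 (b = 4231 - 1*0 = 4231 + 0 = 4231)
b*(-5*I(5)) = 4231*(-5*sqrt(2)*sqrt(5)) = 4231*(-5*sqrt(10)) = -21155*sqrt(10)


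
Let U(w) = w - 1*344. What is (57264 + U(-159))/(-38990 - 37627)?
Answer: -56761/76617 ≈ -0.74084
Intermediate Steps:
U(w) = -344 + w (U(w) = w - 344 = -344 + w)
(57264 + U(-159))/(-38990 - 37627) = (57264 + (-344 - 159))/(-38990 - 37627) = (57264 - 503)/(-76617) = 56761*(-1/76617) = -56761/76617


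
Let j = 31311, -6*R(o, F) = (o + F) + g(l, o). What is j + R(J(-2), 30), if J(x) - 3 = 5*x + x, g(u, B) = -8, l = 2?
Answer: 187853/6 ≈ 31309.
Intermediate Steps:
J(x) = 3 + 6*x (J(x) = 3 + (5*x + x) = 3 + 6*x)
R(o, F) = 4/3 - F/6 - o/6 (R(o, F) = -((o + F) - 8)/6 = -((F + o) - 8)/6 = -(-8 + F + o)/6 = 4/3 - F/6 - o/6)
j + R(J(-2), 30) = 31311 + (4/3 - 1/6*30 - (3 + 6*(-2))/6) = 31311 + (4/3 - 5 - (3 - 12)/6) = 31311 + (4/3 - 5 - 1/6*(-9)) = 31311 + (4/3 - 5 + 3/2) = 31311 - 13/6 = 187853/6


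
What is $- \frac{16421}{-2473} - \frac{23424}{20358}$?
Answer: $\frac{46061861}{8390889} \approx 5.4895$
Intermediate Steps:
$- \frac{16421}{-2473} - \frac{23424}{20358} = \left(-16421\right) \left(- \frac{1}{2473}\right) - \frac{3904}{3393} = \frac{16421}{2473} - \frac{3904}{3393} = \frac{46061861}{8390889}$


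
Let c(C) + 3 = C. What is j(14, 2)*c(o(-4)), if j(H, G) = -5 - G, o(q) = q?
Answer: 49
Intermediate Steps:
c(C) = -3 + C
j(14, 2)*c(o(-4)) = (-5 - 1*2)*(-3 - 4) = (-5 - 2)*(-7) = -7*(-7) = 49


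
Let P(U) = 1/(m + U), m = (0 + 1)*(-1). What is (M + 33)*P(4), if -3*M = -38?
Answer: 137/9 ≈ 15.222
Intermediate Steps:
m = -1 (m = 1*(-1) = -1)
M = 38/3 (M = -1/3*(-38) = 38/3 ≈ 12.667)
P(U) = 1/(-1 + U)
(M + 33)*P(4) = (38/3 + 33)/(-1 + 4) = (137/3)/3 = (137/3)*(1/3) = 137/9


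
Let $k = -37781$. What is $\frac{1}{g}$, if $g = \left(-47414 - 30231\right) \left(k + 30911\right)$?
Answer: $\frac{1}{533421150} \approx 1.8747 \cdot 10^{-9}$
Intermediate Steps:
$g = 533421150$ ($g = \left(-47414 - 30231\right) \left(-37781 + 30911\right) = \left(-77645\right) \left(-6870\right) = 533421150$)
$\frac{1}{g} = \frac{1}{533421150}$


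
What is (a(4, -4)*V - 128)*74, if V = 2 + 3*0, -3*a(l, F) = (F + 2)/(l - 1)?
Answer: -84952/9 ≈ -9439.1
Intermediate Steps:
a(l, F) = -(2 + F)/(3*(-1 + l)) (a(l, F) = -(F + 2)/(3*(l - 1)) = -(2 + F)/(3*(-1 + l)))
V = 2 (V = 2 + 0 = 2)
(a(4, -4)*V - 128)*74 = (((-2 - 1*(-4))/(3*(-1 + 4)))*2 - 128)*74 = (((⅓)*(-2 + 4)/3)*2 - 128)*74 = (((⅓)*(⅓)*2)*2 - 128)*74 = ((2/9)*2 - 128)*74 = (4/9 - 128)*74 = -1148/9*74 = -84952/9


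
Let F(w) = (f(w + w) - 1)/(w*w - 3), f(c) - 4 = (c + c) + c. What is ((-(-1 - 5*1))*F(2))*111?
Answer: 9990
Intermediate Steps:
f(c) = 4 + 3*c (f(c) = 4 + ((c + c) + c) = 4 + (2*c + c) = 4 + 3*c)
F(w) = (3 + 6*w)/(-3 + w²) (F(w) = ((4 + 3*(w + w)) - 1)/(w*w - 3) = ((4 + 3*(2*w)) - 1)/(w² - 3) = ((4 + 6*w) - 1)/(-3 + w²) = (3 + 6*w)/(-3 + w²))
((-(-1 - 5*1))*F(2))*111 = ((-(-1 - 5*1))*(3*(1 + 2*2)/(-3 + 2²)))*111 = ((-(-1 - 5))*(3*(1 + 4)/(-3 + 4)))*111 = ((-1*(-6))*(3*5/1))*111 = (6*(3*1*5))*111 = (6*15)*111 = 90*111 = 9990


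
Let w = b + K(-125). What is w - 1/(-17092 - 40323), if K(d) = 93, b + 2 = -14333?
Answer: -817704429/57415 ≈ -14242.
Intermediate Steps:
b = -14335 (b = -2 - 14333 = -14335)
w = -14242 (w = -14335 + 93 = -14242)
w - 1/(-17092 - 40323) = -14242 - 1/(-17092 - 40323) = -14242 - 1/(-57415) = -14242 - 1*(-1/57415) = -14242 + 1/57415 = -817704429/57415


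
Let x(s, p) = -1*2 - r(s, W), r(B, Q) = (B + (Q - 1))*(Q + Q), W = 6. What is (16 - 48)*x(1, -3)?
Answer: 2368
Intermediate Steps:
r(B, Q) = 2*Q*(-1 + B + Q) (r(B, Q) = (B + (-1 + Q))*(2*Q) = (-1 + B + Q)*(2*Q) = 2*Q*(-1 + B + Q))
x(s, p) = -62 - 12*s (x(s, p) = -1*2 - 2*6*(-1 + s + 6) = -2 - 2*6*(5 + s) = -2 - (60 + 12*s) = -2 + (-60 - 12*s) = -62 - 12*s)
(16 - 48)*x(1, -3) = (16 - 48)*(-62 - 12*1) = -32*(-62 - 12) = -32*(-74) = 2368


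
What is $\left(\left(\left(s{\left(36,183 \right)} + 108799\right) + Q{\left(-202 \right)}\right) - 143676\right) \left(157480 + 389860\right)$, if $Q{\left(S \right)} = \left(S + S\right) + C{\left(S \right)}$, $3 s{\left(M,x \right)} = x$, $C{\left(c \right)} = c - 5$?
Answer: $-19390614180$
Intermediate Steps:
$C{\left(c \right)} = -5 + c$
$s{\left(M,x \right)} = \frac{x}{3}$
$Q{\left(S \right)} = -5 + 3 S$ ($Q{\left(S \right)} = \left(S + S\right) + \left(-5 + S\right) = 2 S + \left(-5 + S\right) = -5 + 3 S$)
$\left(\left(\left(s{\left(36,183 \right)} + 108799\right) + Q{\left(-202 \right)}\right) - 143676\right) \left(157480 + 389860\right) = \left(\left(\left(\frac{1}{3} \cdot 183 + 108799\right) + \left(-5 + 3 \left(-202\right)\right)\right) - 143676\right) \left(157480 + 389860\right) = \left(\left(\left(61 + 108799\right) - 611\right) - 143676\right) 547340 = \left(\left(108860 - 611\right) - 143676\right) 547340 = \left(108249 - 143676\right) 547340 = \left(-35427\right) 547340 = -19390614180$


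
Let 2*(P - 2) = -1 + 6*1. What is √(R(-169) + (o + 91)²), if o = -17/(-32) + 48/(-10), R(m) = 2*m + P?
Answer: √184033529/160 ≈ 84.787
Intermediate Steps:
P = 9/2 (P = 2 + (-1 + 6*1)/2 = 2 + (-1 + 6)/2 = 2 + (½)*5 = 2 + 5/2 = 9/2 ≈ 4.5000)
R(m) = 9/2 + 2*m (R(m) = 2*m + 9/2 = 9/2 + 2*m)
o = -683/160 (o = -17*(-1/32) + 48*(-⅒) = 17/32 - 24/5 = -683/160 ≈ -4.2688)
√(R(-169) + (o + 91)²) = √((9/2 + 2*(-169)) + (-683/160 + 91)²) = √((9/2 - 338) + (13877/160)²) = √(-667/2 + 192571129/25600) = √(184033529/25600) = √184033529/160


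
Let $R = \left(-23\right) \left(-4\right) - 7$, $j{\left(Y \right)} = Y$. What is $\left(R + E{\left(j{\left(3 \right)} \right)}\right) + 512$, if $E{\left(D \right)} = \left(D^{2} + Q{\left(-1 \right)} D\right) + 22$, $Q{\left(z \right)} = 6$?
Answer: $646$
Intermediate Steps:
$R = 85$ ($R = 92 - 7 = 85$)
$E{\left(D \right)} = 22 + D^{2} + 6 D$ ($E{\left(D \right)} = \left(D^{2} + 6 D\right) + 22 = 22 + D^{2} + 6 D$)
$\left(R + E{\left(j{\left(3 \right)} \right)}\right) + 512 = \left(85 + \left(22 + 3^{2} + 6 \cdot 3\right)\right) + 512 = \left(85 + \left(22 + 9 + 18\right)\right) + 512 = \left(85 + 49\right) + 512 = 134 + 512 = 646$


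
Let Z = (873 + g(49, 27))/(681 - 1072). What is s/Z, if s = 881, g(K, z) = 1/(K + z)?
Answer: -26179796/66349 ≈ -394.58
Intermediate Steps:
Z = -66349/29716 (Z = (873 + 1/(49 + 27))/(681 - 1072) = (873 + 1/76)/(-391) = (873 + 1/76)*(-1/391) = (66349/76)*(-1/391) = -66349/29716 ≈ -2.2328)
s/Z = 881/(-66349/29716) = 881*(-29716/66349) = -26179796/66349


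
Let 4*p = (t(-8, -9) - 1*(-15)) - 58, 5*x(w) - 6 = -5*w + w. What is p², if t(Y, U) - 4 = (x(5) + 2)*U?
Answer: 25281/400 ≈ 63.203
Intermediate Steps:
x(w) = 6/5 - 4*w/5 (x(w) = 6/5 + (-5*w + w)/5 = 6/5 + (-4*w)/5 = 6/5 - 4*w/5)
t(Y, U) = 4 - 4*U/5 (t(Y, U) = 4 + ((6/5 - ⅘*5) + 2)*U = 4 + ((6/5 - 4) + 2)*U = 4 + (-14/5 + 2)*U = 4 - 4*U/5)
p = -159/20 (p = (((4 - ⅘*(-9)) - 1*(-15)) - 58)/4 = (((4 + 36/5) + 15) - 58)/4 = ((56/5 + 15) - 58)/4 = (131/5 - 58)/4 = (¼)*(-159/5) = -159/20 ≈ -7.9500)
p² = (-159/20)² = 25281/400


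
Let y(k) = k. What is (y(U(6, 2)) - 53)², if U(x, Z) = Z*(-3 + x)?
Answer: 2209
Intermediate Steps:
(y(U(6, 2)) - 53)² = (2*(-3 + 6) - 53)² = (2*3 - 53)² = (6 - 53)² = (-47)² = 2209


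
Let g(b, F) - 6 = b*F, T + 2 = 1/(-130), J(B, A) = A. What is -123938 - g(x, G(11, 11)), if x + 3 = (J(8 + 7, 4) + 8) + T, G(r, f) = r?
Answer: -16122719/130 ≈ -1.2402e+5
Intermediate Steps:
T = -261/130 (T = -2 + 1/(-130) = -2 - 1/130 = -261/130 ≈ -2.0077)
x = 909/130 (x = -3 + ((4 + 8) - 261/130) = -3 + (12 - 261/130) = -3 + 1299/130 = 909/130 ≈ 6.9923)
g(b, F) = 6 + F*b (g(b, F) = 6 + b*F = 6 + F*b)
-123938 - g(x, G(11, 11)) = -123938 - (6 + 11*(909/130)) = -123938 - (6 + 9999/130) = -123938 - 1*10779/130 = -123938 - 10779/130 = -16122719/130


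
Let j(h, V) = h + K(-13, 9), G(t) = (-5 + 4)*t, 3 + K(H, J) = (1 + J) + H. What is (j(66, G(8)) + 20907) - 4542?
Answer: 16425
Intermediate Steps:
K(H, J) = -2 + H + J (K(H, J) = -3 + ((1 + J) + H) = -3 + (1 + H + J) = -2 + H + J)
G(t) = -t
j(h, V) = -6 + h (j(h, V) = h + (-2 - 13 + 9) = h - 6 = -6 + h)
(j(66, G(8)) + 20907) - 4542 = ((-6 + 66) + 20907) - 4542 = (60 + 20907) - 4542 = 20967 - 4542 = 16425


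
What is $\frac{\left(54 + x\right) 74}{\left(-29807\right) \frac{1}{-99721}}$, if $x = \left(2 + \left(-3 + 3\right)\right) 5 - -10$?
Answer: $\frac{546072196}{29807} \approx 18320.0$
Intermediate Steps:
$x = 20$ ($x = \left(2 + 0\right) 5 + 10 = 2 \cdot 5 + 10 = 10 + 10 = 20$)
$\frac{\left(54 + x\right) 74}{\left(-29807\right) \frac{1}{-99721}} = \frac{\left(54 + 20\right) 74}{\left(-29807\right) \frac{1}{-99721}} = \frac{74 \cdot 74}{\left(-29807\right) \left(- \frac{1}{99721}\right)} = \frac{5476}{\frac{29807}{99721}} = 5476 \cdot \frac{99721}{29807} = \frac{546072196}{29807}$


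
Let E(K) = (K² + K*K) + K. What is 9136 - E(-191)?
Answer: -63635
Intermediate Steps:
E(K) = K + 2*K² (E(K) = (K² + K²) + K = 2*K² + K = K + 2*K²)
9136 - E(-191) = 9136 - (-191)*(1 + 2*(-191)) = 9136 - (-191)*(1 - 382) = 9136 - (-191)*(-381) = 9136 - 1*72771 = 9136 - 72771 = -63635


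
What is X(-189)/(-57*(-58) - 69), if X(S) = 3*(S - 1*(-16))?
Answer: -173/1079 ≈ -0.16033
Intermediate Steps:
X(S) = 48 + 3*S (X(S) = 3*(S + 16) = 3*(16 + S) = 48 + 3*S)
X(-189)/(-57*(-58) - 69) = (48 + 3*(-189))/(-57*(-58) - 69) = (48 - 567)/(3306 - 69) = -519/3237 = -519*1/3237 = -173/1079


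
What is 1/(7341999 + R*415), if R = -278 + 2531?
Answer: 1/8276994 ≈ 1.2082e-7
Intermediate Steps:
R = 2253
1/(7341999 + R*415) = 1/(7341999 + 2253*415) = 1/(7341999 + 934995) = 1/8276994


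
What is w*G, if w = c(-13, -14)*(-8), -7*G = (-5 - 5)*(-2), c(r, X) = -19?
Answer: -3040/7 ≈ -434.29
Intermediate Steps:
G = -20/7 (G = -(-5 - 5)*(-2)/7 = -(-10)*(-2)/7 = -⅐*20 = -20/7 ≈ -2.8571)
w = 152 (w = -19*(-8) = 152)
w*G = 152*(-20/7) = -3040/7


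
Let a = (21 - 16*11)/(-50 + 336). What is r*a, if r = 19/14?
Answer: -2945/4004 ≈ -0.73551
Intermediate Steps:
r = 19/14 (r = 19*(1/14) = 19/14 ≈ 1.3571)
a = -155/286 (a = (21 - 176)/286 = -155*1/286 = -155/286 ≈ -0.54196)
r*a = (19/14)*(-155/286) = -2945/4004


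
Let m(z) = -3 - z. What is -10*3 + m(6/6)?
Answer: -34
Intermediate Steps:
-10*3 + m(6/6) = -10*3 + (-3 - 6/6) = -30 + (-3 - 6/6) = -30 + (-3 - 1*1) = -30 + (-3 - 1) = -30 - 4 = -34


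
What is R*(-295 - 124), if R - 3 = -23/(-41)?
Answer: -61174/41 ≈ -1492.0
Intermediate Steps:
R = 146/41 (R = 3 - 23/(-41) = 3 - 23*(-1/41) = 3 + 23/41 = 146/41 ≈ 3.5610)
R*(-295 - 124) = 146*(-295 - 124)/41 = (146/41)*(-419) = -61174/41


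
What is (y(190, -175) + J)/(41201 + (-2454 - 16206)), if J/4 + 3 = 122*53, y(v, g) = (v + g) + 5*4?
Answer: 25887/22541 ≈ 1.1484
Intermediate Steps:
y(v, g) = 20 + g + v (y(v, g) = (g + v) + 20 = 20 + g + v)
J = 25852 (J = -12 + 4*(122*53) = -12 + 4*6466 = -12 + 25864 = 25852)
(y(190, -175) + J)/(41201 + (-2454 - 16206)) = ((20 - 175 + 190) + 25852)/(41201 + (-2454 - 16206)) = (35 + 25852)/(41201 - 18660) = 25887/22541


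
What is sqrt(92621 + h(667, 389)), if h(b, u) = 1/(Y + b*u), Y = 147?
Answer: sqrt(6242410149113710)/259610 ≈ 304.34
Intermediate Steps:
h(b, u) = 1/(147 + b*u)
sqrt(92621 + h(667, 389)) = sqrt(92621 + 1/(147 + 667*389)) = sqrt(92621 + 1/(147 + 259463)) = sqrt(92621 + 1/259610) = sqrt(24045337811/259610) = sqrt(6242410149113710)/259610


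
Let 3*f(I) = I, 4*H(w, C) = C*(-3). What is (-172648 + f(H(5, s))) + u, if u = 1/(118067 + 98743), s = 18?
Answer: -18716394262/108405 ≈ -1.7265e+5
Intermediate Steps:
H(w, C) = -3*C/4 (H(w, C) = (C*(-3))/4 = (-3*C)/4 = -3*C/4)
u = 1/216810 ≈ 4.6123e-6
f(I) = I/3
(-172648 + f(H(5, s))) + u = (-172648 + (-3/4*18)/3) + 1/216810 = (-172648 + (1/3)*(-27/2)) + 1/216810 = (-172648 - 9/2) + 1/216810 = -345305/2 + 1/216810 = -18716394262/108405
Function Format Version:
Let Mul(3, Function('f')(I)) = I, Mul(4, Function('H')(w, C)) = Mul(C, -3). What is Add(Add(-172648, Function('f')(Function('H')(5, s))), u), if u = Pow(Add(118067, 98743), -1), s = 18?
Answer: Rational(-18716394262, 108405) ≈ -1.7265e+5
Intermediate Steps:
Function('H')(w, C) = Mul(Rational(-3, 4), C) (Function('H')(w, C) = Mul(Rational(1, 4), Mul(C, -3)) = Mul(Rational(1, 4), Mul(-3, C)) = Mul(Rational(-3, 4), C))
u = Rational(1, 216810) (u = Pow(216810, -1) = Rational(1, 216810) ≈ 4.6123e-6)
Function('f')(I) = Mul(Rational(1, 3), I)
Add(Add(-172648, Function('f')(Function('H')(5, s))), u) = Add(Add(-172648, Mul(Rational(1, 3), Mul(Rational(-3, 4), 18))), Rational(1, 216810)) = Add(Add(-172648, Mul(Rational(1, 3), Rational(-27, 2))), Rational(1, 216810)) = Add(Add(-172648, Rational(-9, 2)), Rational(1, 216810)) = Add(Rational(-345305, 2), Rational(1, 216810)) = Rational(-18716394262, 108405)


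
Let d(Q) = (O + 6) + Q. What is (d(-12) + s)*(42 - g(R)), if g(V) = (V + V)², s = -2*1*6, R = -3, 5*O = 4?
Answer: -516/5 ≈ -103.20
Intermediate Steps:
O = ⅘ (O = (⅕)*4 = ⅘ ≈ 0.80000)
d(Q) = 34/5 + Q (d(Q) = (⅘ + 6) + Q = 34/5 + Q)
s = -12 (s = -2*6 = -12)
g(V) = 4*V² (g(V) = (2*V)² = 4*V²)
(d(-12) + s)*(42 - g(R)) = ((34/5 - 12) - 12)*(42 - 4*(-3)²) = (-26/5 - 12)*(42 - 4*9) = -86*(42 - 1*36)/5 = -86*(42 - 36)/5 = -86/5*6 = -516/5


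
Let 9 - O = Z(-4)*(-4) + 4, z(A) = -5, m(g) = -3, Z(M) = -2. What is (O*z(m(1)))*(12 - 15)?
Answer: -45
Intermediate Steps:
O = -3 (O = 9 - (-2*(-4) + 4) = 9 - (8 + 4) = 9 - 1*12 = 9 - 12 = -3)
(O*z(m(1)))*(12 - 15) = (-3*(-5))*(12 - 15) = 15*(-3) = -45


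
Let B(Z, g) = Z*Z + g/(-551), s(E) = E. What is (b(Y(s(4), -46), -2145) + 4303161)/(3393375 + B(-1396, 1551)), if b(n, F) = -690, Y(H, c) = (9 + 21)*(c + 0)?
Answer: 2370661521/2943545690 ≈ 0.80538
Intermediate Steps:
Y(H, c) = 30*c
B(Z, g) = Z**2 - g/551
(b(Y(s(4), -46), -2145) + 4303161)/(3393375 + B(-1396, 1551)) = (-690 + 4303161)/(3393375 + ((-1396)**2 - 1/551*1551)) = 4302471/(3393375 + (1948816 - 1551/551)) = 4302471/(3393375 + 1073796065/551) = 4302471/(2943545690/551) = 4302471*(551/2943545690) = 2370661521/2943545690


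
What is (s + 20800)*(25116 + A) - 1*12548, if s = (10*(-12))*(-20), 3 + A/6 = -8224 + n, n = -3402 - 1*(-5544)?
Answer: -264353348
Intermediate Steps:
n = 2142 (n = -3402 + 5544 = 2142)
A = -36510 (A = -18 + 6*(-8224 + 2142) = -18 + 6*(-6082) = -18 - 36492 = -36510)
s = 2400 (s = -120*(-20) = 2400)
(s + 20800)*(25116 + A) - 1*12548 = (2400 + 20800)*(25116 - 36510) - 1*12548 = 23200*(-11394) - 12548 = -264340800 - 12548 = -264353348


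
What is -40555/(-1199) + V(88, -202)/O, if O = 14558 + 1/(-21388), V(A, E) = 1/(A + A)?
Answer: 50509874699483/1493313748388 ≈ 33.824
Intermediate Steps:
V(A, E) = 1/(2*A)
O = 311366503/21388 (O = 14558 - 1/21388 = 311366503/21388 ≈ 14558.)
-40555/(-1199) + V(88, -202)/O = -40555/(-1199) + ((1/2)/88)/(311366503/21388) = -40555*(-1/1199) + ((1/2)*(1/88))*(21388/311366503) = 40555/1199 + (1/176)*(21388/311366503) = 40555/1199 + 5347/13700126132 = 50509874699483/1493313748388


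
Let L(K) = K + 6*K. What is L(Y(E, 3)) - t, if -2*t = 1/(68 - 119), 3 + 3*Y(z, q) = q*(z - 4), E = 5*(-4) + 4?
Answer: -14995/102 ≈ -147.01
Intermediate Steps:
E = -16 (E = -20 + 4 = -16)
Y(z, q) = -1 + q*(-4 + z)/3 (Y(z, q) = -1 + (q*(z - 4))/3 = -1 + (q*(-4 + z))/3 = -1 + q*(-4 + z)/3)
t = 1/102 (t = -1/(2*(68 - 119)) = -1/2/(-51) = -1/2*(-1/51) = 1/102 ≈ 0.0098039)
L(K) = 7*K
L(Y(E, 3)) - t = 7*(-1 - 4/3*3 + (1/3)*3*(-16)) - 1*1/102 = 7*(-1 - 4 - 16) - 1/102 = 7*(-21) - 1/102 = -147 - 1/102 = -14995/102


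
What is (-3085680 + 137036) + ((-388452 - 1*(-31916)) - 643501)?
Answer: -3948681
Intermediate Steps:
(-3085680 + 137036) + ((-388452 - 1*(-31916)) - 643501) = -2948644 + ((-388452 + 31916) - 643501) = -2948644 + (-356536 - 643501) = -2948644 - 1000037 = -3948681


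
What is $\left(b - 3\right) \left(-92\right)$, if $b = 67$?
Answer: $-5888$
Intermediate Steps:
$\left(b - 3\right) \left(-92\right) = \left(67 - 3\right) \left(-92\right) = 64 \left(-92\right) = -5888$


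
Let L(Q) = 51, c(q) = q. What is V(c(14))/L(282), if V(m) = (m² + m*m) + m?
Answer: 406/51 ≈ 7.9608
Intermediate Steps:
V(m) = m + 2*m² (V(m) = (m² + m²) + m = 2*m² + m = m + 2*m²)
V(c(14))/L(282) = (14*(1 + 2*14))/51 = (14*(1 + 28))*(1/51) = (14*29)*(1/51) = 406*(1/51) = 406/51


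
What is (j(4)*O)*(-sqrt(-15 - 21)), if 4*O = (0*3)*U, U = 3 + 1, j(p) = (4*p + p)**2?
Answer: 0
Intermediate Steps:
j(p) = 25*p**2 (j(p) = (5*p)**2 = 25*p**2)
U = 4
O = 0 (O = ((0*3)*4)/4 = (0*4)/4 = (1/4)*0 = 0)
(j(4)*O)*(-sqrt(-15 - 21)) = ((25*4**2)*0)*(-sqrt(-15 - 21)) = ((25*16)*0)*(-sqrt(-36)) = (400*0)*(-6*I) = 0*(-6*I) = 0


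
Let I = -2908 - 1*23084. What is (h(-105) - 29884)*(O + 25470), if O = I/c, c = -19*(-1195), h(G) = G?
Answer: -912723671898/1195 ≈ -7.6379e+8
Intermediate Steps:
c = 22705
I = -25992 (I = -2908 - 23084 = -25992)
O = -1368/1195 (O = -25992/22705 = -25992*1/22705 = -1368/1195 ≈ -1.1448)
(h(-105) - 29884)*(O + 25470) = (-105 - 29884)*(-1368/1195 + 25470) = -29989*30435282/1195 = -912723671898/1195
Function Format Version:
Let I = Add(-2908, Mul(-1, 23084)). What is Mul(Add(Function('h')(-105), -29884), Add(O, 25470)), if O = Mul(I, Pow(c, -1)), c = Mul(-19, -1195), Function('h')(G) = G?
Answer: Rational(-912723671898, 1195) ≈ -7.6379e+8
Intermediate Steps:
c = 22705
I = -25992 (I = Add(-2908, -23084) = -25992)
O = Rational(-1368, 1195) (O = Mul(-25992, Pow(22705, -1)) = Mul(-25992, Rational(1, 22705)) = Rational(-1368, 1195) ≈ -1.1448)
Mul(Add(Function('h')(-105), -29884), Add(O, 25470)) = Mul(Add(-105, -29884), Add(Rational(-1368, 1195), 25470)) = Mul(-29989, Rational(30435282, 1195)) = Rational(-912723671898, 1195)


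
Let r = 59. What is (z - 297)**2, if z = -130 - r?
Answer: 236196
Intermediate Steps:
z = -189 (z = -130 - 1*59 = -130 - 59 = -189)
(z - 297)**2 = (-189 - 297)**2 = (-486)**2 = 236196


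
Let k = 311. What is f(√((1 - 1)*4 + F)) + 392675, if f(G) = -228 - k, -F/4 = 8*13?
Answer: 392136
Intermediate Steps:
F = -416 (F = -32*13 = -4*104 = -416)
f(G) = -539 (f(G) = -228 - 1*311 = -228 - 311 = -539)
f(√((1 - 1)*4 + F)) + 392675 = -539 + 392675 = 392136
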